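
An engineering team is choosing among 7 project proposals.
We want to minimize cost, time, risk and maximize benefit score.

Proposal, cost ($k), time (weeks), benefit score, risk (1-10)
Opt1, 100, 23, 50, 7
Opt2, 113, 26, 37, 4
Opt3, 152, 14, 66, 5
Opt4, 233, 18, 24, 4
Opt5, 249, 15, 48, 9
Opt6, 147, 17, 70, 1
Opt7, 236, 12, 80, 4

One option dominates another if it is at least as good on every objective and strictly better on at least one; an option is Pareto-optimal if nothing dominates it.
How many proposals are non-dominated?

5

Opt1: not dominated (best cost).
Opt2: not dominated.
Opt3: not dominated.
Opt4: dominated by Opt6 (cost 147≤233, time 17≤18, benefit score 70≥24, risk 1≤4).
Opt5: dominated by Opt3 (cost 152≤249, time 14≤15, benefit score 66≥48, risk 5≤9).
Opt6: not dominated (best risk).
Opt7: not dominated (best time).
Pareto-optimal: Opt1, Opt2, Opt3, Opt6, Opt7 → 5.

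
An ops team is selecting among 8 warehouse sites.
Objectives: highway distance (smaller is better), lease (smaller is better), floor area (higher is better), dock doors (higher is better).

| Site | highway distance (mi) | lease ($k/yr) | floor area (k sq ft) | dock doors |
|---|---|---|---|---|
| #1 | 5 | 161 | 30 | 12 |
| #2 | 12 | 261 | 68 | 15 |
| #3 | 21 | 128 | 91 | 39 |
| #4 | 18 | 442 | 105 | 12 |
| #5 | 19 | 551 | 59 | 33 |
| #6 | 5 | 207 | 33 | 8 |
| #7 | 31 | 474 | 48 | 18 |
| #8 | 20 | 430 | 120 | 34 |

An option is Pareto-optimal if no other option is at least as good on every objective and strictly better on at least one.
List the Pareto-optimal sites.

#1, #2, #3, #4, #5, #6, #8

#1: not dominated.
#2: not dominated.
#3: not dominated (best lease).
#4: not dominated.
#5: not dominated.
#6: not dominated.
#7: dominated by #3 (highway distance 21≤31, lease 128≤474, floor area 91≥48, dock doors 39≥18).
#8: not dominated (best floor area).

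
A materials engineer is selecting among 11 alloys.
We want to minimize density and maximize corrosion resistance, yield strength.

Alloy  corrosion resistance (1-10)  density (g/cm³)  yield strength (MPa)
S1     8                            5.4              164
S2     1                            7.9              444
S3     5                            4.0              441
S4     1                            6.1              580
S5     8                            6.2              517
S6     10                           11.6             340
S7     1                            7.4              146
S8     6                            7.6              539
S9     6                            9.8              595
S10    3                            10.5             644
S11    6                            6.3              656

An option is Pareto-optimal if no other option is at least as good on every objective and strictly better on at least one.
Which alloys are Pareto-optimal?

S1: not dominated.
S2: dominated by S4 (corrosion resistance 1≥1, density 6.1≤7.9, yield strength 580≥444).
S3: not dominated (best density).
S4: not dominated.
S5: not dominated.
S6: not dominated (best corrosion resistance).
S7: dominated by S1 (corrosion resistance 8≥1, density 5.4≤7.4, yield strength 164≥146).
S8: dominated by S11 (corrosion resistance 6≥6, density 6.3≤7.6, yield strength 656≥539).
S9: dominated by S11 (corrosion resistance 6≥6, density 6.3≤9.8, yield strength 656≥595).
S10: dominated by S11 (corrosion resistance 6≥3, density 6.3≤10.5, yield strength 656≥644).
S11: not dominated (best yield strength).

S1, S3, S4, S5, S6, S11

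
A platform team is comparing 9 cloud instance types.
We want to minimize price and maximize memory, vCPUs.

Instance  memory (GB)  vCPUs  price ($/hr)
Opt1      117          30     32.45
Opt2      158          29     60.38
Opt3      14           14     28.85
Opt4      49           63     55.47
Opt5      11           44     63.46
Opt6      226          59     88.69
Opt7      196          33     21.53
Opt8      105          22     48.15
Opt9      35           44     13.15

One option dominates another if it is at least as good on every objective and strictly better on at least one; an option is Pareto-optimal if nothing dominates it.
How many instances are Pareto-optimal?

4

Opt1: dominated by Opt7 (memory 196≥117, vCPUs 33≥30, price 21.53≤32.45).
Opt2: dominated by Opt7 (memory 196≥158, vCPUs 33≥29, price 21.53≤60.38).
Opt3: dominated by Opt7 (memory 196≥14, vCPUs 33≥14, price 21.53≤28.85).
Opt4: not dominated (best vCPUs).
Opt5: dominated by Opt4 (memory 49≥11, vCPUs 63≥44, price 55.47≤63.46).
Opt6: not dominated (best memory).
Opt7: not dominated.
Opt8: dominated by Opt1 (memory 117≥105, vCPUs 30≥22, price 32.45≤48.15).
Opt9: not dominated (best price).
Pareto-optimal: Opt4, Opt6, Opt7, Opt9 → 4.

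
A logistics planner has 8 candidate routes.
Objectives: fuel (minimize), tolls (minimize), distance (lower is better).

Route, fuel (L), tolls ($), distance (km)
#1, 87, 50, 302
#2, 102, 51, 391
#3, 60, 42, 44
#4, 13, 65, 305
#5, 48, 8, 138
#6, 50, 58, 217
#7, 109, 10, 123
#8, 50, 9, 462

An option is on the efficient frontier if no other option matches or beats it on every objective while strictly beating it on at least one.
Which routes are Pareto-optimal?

#3, #4, #5, #7

#1: dominated by #3 (fuel 60≤87, tolls 42≤50, distance 44≤302).
#2: dominated by #1 (fuel 87≤102, tolls 50≤51, distance 302≤391).
#3: not dominated (best distance).
#4: not dominated (best fuel).
#5: not dominated (best tolls).
#6: dominated by #5 (fuel 48≤50, tolls 8≤58, distance 138≤217).
#7: not dominated.
#8: dominated by #5 (fuel 48≤50, tolls 8≤9, distance 138≤462).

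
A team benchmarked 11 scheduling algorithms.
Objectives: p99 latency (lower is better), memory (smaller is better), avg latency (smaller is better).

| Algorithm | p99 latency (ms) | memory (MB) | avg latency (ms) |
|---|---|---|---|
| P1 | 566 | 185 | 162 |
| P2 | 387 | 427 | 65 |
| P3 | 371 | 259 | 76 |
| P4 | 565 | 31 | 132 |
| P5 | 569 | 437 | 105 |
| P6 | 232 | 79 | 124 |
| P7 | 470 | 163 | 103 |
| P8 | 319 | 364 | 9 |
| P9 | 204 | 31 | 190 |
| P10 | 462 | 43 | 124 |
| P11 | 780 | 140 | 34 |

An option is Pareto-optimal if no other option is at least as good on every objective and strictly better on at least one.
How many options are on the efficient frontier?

8

P1: dominated by P4 (p99 latency 565≤566, memory 31≤185, avg latency 132≤162).
P2: dominated by P8 (p99 latency 319≤387, memory 364≤427, avg latency 9≤65).
P3: not dominated.
P4: not dominated.
P5: dominated by P2 (p99 latency 387≤569, memory 427≤437, avg latency 65≤105).
P6: not dominated.
P7: not dominated.
P8: not dominated (best avg latency).
P9: not dominated (best p99 latency).
P10: not dominated.
P11: not dominated.
Pareto-optimal: P3, P4, P6, P7, P8, P9, P10, P11 → 8.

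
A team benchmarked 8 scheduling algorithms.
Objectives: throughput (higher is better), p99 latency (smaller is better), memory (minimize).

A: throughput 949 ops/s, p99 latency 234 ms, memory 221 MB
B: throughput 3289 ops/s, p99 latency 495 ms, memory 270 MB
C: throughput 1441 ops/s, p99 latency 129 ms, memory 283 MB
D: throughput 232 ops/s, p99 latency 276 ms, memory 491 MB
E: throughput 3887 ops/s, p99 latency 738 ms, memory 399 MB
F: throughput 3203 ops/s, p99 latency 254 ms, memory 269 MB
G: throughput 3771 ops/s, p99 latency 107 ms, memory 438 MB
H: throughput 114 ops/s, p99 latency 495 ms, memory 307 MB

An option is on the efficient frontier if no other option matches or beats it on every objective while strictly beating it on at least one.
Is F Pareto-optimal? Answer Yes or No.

A: worse on throughput (949 vs 3203).
B: worse on p99 latency (495 vs 254).
C: worse on throughput (1441 vs 3203).
D: worse on throughput (232 vs 3203).
E: worse on p99 latency (738 vs 254).
G: worse on memory (438 vs 269).
H: worse on throughput (114 vs 3203).
No option is at least as good as F on every objective and strictly better on one.

Yes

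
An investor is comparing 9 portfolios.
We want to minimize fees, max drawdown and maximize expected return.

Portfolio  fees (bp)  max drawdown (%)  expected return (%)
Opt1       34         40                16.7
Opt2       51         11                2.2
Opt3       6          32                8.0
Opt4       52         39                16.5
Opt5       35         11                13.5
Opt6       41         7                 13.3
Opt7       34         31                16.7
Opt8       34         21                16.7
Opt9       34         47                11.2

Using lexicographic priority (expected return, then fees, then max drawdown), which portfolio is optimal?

First maximize expected return: best is 16.7, kept {Opt1, Opt7, Opt8}.
Then minimize fees: best is 34, kept {Opt1, Opt7, Opt8}.
Then minimize max drawdown: best is 21, kept {Opt8}.

Opt8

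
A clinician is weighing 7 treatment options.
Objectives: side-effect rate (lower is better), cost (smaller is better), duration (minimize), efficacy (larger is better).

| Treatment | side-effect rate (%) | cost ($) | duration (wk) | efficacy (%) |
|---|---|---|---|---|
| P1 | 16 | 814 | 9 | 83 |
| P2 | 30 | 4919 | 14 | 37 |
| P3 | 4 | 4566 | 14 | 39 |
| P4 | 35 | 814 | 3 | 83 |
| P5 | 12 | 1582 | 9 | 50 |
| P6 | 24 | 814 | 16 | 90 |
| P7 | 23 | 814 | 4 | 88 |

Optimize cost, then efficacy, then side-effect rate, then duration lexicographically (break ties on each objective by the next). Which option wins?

First minimize cost: best is 814, kept {P1, P4, P6, P7}.
Then maximize efficacy: best is 90, kept {P6}.

P6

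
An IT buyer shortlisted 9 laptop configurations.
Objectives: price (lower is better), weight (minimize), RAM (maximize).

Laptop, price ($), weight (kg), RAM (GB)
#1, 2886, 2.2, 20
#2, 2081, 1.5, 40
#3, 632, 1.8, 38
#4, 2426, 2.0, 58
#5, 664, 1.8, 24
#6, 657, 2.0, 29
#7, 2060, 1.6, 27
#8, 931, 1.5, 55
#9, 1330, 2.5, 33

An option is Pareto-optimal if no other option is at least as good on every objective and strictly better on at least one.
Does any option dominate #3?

#1: worse on price (2886 vs 632).
#2: worse on price (2081 vs 632).
#4: worse on price (2426 vs 632).
#5: worse on price (664 vs 632).
#6: worse on price (657 vs 632).
#7: worse on price (2060 vs 632).
#8: worse on price (931 vs 632).
#9: worse on price (1330 vs 632).
No option is at least as good as #3 on every objective and strictly better on one.

No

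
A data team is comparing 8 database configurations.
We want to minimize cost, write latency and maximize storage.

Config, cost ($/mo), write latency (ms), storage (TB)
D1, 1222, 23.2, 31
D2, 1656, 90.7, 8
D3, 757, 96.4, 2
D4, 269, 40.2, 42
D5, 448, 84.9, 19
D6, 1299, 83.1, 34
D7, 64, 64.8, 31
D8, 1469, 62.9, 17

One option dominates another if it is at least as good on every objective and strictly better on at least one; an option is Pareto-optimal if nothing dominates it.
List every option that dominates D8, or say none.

D1, D4

D1: cost 1222≤1469, write latency 23.2≤62.9, storage 31≥17 — dominates D8.
D4: cost 269≤1469, write latency 40.2≤62.9, storage 42≥17 — dominates D8.
Others (D2, D3, D5, D6, D7) are each worse than D8 on at least one objective.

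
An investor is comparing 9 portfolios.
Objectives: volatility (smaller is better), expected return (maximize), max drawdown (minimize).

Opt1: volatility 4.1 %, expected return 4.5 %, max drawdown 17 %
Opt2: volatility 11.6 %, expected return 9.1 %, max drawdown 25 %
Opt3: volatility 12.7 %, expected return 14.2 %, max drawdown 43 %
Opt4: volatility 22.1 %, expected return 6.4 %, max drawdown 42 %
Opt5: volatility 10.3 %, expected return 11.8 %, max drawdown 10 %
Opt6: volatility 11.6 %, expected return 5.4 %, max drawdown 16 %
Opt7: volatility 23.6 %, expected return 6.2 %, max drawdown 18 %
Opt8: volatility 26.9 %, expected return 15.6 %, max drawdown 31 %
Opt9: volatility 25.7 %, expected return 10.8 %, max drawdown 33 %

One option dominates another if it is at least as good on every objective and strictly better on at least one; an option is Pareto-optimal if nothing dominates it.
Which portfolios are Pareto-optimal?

Opt1: not dominated (best volatility).
Opt2: dominated by Opt5 (volatility 10.3≤11.6, expected return 11.8≥9.1, max drawdown 10≤25).
Opt3: not dominated.
Opt4: dominated by Opt2 (volatility 11.6≤22.1, expected return 9.1≥6.4, max drawdown 25≤42).
Opt5: not dominated (best max drawdown).
Opt6: dominated by Opt5 (volatility 10.3≤11.6, expected return 11.8≥5.4, max drawdown 10≤16).
Opt7: dominated by Opt5 (volatility 10.3≤23.6, expected return 11.8≥6.2, max drawdown 10≤18).
Opt8: not dominated (best expected return).
Opt9: dominated by Opt5 (volatility 10.3≤25.7, expected return 11.8≥10.8, max drawdown 10≤33).

Opt1, Opt3, Opt5, Opt8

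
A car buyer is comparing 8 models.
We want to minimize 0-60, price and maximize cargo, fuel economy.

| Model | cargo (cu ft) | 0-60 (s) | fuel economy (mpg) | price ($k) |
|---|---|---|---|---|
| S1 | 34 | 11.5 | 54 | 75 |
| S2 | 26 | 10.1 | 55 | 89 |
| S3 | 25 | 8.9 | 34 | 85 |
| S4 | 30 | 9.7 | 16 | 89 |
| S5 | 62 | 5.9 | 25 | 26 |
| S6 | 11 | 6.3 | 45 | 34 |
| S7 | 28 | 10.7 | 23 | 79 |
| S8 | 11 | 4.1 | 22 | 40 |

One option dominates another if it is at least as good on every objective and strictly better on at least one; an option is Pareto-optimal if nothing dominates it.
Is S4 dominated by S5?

S5 vs S4: cargo 62≥30, 0-60 5.9≤9.7, fuel economy 25≥16, price 26≤89 — S5 is at least as good on every objective with at least one strict improvement.

Yes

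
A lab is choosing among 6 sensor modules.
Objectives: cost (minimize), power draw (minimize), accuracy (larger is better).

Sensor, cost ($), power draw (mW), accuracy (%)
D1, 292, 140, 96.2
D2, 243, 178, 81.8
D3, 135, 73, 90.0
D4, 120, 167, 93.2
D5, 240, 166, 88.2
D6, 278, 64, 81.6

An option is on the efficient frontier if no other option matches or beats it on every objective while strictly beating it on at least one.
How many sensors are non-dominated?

D1: not dominated (best accuracy).
D2: dominated by D3 (cost 135≤243, power draw 73≤178, accuracy 90.0≥81.8).
D3: not dominated.
D4: not dominated (best cost).
D5: dominated by D3 (cost 135≤240, power draw 73≤166, accuracy 90.0≥88.2).
D6: not dominated (best power draw).
Pareto-optimal: D1, D3, D4, D6 → 4.

4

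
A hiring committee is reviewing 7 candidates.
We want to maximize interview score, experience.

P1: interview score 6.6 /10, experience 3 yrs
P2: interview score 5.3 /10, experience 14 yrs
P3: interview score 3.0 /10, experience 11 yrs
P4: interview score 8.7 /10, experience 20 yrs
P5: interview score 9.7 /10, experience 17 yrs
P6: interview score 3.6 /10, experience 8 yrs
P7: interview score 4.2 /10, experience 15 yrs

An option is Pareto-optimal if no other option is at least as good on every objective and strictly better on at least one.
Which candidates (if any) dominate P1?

P4: interview score 8.7≥6.6, experience 20≥3 — dominates P1.
P5: interview score 9.7≥6.6, experience 17≥3 — dominates P1.
Others (P2, P3, P6, P7) are each worse than P1 on at least one objective.

P4, P5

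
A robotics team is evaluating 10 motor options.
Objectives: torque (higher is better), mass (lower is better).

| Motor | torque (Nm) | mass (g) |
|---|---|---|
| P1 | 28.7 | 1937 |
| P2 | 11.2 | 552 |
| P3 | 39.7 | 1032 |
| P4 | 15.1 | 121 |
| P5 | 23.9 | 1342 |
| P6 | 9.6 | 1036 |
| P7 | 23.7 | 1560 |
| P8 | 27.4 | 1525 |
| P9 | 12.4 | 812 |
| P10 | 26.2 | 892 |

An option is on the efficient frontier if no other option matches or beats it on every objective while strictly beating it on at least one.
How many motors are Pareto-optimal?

P1: dominated by P3 (torque 39.7≥28.7, mass 1032≤1937).
P2: dominated by P4 (torque 15.1≥11.2, mass 121≤552).
P3: not dominated (best torque).
P4: not dominated (best mass).
P5: dominated by P3 (torque 39.7≥23.9, mass 1032≤1342).
P6: dominated by P2 (torque 11.2≥9.6, mass 552≤1036).
P7: dominated by P3 (torque 39.7≥23.7, mass 1032≤1560).
P8: dominated by P3 (torque 39.7≥27.4, mass 1032≤1525).
P9: dominated by P4 (torque 15.1≥12.4, mass 121≤812).
P10: not dominated.
Pareto-optimal: P3, P4, P10 → 3.

3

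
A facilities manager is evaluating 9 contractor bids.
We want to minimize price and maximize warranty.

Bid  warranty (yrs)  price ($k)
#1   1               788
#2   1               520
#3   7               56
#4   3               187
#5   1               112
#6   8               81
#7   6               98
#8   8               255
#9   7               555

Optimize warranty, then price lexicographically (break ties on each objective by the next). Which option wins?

First maximize warranty: best is 8, kept {#6, #8}.
Then minimize price: best is 81, kept {#6}.

#6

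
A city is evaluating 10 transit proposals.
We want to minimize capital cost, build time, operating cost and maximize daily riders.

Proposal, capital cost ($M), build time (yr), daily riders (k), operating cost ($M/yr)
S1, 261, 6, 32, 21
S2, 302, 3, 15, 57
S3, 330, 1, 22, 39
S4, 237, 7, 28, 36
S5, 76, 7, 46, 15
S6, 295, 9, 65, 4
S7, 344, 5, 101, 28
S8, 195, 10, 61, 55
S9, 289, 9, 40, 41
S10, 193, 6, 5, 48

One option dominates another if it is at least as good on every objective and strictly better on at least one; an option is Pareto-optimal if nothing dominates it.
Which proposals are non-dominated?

S1, S2, S3, S5, S6, S7, S8, S10

S1: not dominated.
S2: not dominated.
S3: not dominated (best build time).
S4: dominated by S5 (capital cost 76≤237, build time 7≤7, daily riders 46≥28, operating cost 15≤36).
S5: not dominated (best capital cost).
S6: not dominated (best operating cost).
S7: not dominated (best daily riders).
S8: not dominated.
S9: dominated by S5 (capital cost 76≤289, build time 7≤9, daily riders 46≥40, operating cost 15≤41).
S10: not dominated.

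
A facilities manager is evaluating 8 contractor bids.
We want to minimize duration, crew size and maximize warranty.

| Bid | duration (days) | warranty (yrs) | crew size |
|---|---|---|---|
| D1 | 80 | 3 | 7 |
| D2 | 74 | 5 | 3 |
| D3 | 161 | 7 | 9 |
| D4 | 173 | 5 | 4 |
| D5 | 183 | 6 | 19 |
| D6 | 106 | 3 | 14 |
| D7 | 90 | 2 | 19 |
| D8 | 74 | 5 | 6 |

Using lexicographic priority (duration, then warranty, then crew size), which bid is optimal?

First minimize duration: best is 74, kept {D2, D8}.
Then maximize warranty: best is 5, kept {D2, D8}.
Then minimize crew size: best is 3, kept {D2}.

D2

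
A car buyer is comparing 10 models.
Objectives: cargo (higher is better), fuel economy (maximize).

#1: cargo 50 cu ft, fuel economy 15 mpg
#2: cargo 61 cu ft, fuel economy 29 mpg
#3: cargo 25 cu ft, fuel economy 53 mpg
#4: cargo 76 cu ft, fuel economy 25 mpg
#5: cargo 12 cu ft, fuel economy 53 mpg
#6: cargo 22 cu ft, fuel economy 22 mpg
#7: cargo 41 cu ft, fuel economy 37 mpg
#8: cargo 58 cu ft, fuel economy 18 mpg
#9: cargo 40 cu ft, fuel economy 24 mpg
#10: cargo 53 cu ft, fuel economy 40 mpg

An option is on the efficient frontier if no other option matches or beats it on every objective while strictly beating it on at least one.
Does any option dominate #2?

No

#1: worse on cargo (50 vs 61).
#3: worse on cargo (25 vs 61).
#4: worse on fuel economy (25 vs 29).
#5: worse on cargo (12 vs 61).
#6: worse on cargo (22 vs 61).
#7: worse on cargo (41 vs 61).
#8: worse on cargo (58 vs 61).
#9: worse on cargo (40 vs 61).
#10: worse on cargo (53 vs 61).
No option is at least as good as #2 on every objective and strictly better on one.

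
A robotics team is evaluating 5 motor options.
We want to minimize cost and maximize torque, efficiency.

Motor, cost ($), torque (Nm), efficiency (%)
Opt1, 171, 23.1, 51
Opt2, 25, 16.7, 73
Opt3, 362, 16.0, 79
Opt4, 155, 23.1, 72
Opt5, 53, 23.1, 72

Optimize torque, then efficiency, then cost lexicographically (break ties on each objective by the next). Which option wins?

First maximize torque: best is 23.1, kept {Opt1, Opt4, Opt5}.
Then maximize efficiency: best is 72, kept {Opt4, Opt5}.
Then minimize cost: best is 53, kept {Opt5}.

Opt5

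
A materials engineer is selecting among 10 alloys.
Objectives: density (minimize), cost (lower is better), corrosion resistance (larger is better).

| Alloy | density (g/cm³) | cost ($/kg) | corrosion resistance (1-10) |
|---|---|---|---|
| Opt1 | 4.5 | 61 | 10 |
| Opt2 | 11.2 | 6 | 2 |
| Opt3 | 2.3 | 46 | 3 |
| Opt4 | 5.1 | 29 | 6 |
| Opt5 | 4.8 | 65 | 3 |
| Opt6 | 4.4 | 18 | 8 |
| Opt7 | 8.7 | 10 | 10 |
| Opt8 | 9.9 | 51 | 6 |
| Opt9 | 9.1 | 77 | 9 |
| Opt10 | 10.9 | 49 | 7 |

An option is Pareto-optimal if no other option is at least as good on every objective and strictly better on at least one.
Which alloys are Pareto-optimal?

Opt1: not dominated.
Opt2: not dominated (best cost).
Opt3: not dominated (best density).
Opt4: dominated by Opt6 (density 4.4≤5.1, cost 18≤29, corrosion resistance 8≥6).
Opt5: dominated by Opt1 (density 4.5≤4.8, cost 61≤65, corrosion resistance 10≥3).
Opt6: not dominated.
Opt7: not dominated.
Opt8: dominated by Opt4 (density 5.1≤9.9, cost 29≤51, corrosion resistance 6≥6).
Opt9: dominated by Opt1 (density 4.5≤9.1, cost 61≤77, corrosion resistance 10≥9).
Opt10: dominated by Opt6 (density 4.4≤10.9, cost 18≤49, corrosion resistance 8≥7).

Opt1, Opt2, Opt3, Opt6, Opt7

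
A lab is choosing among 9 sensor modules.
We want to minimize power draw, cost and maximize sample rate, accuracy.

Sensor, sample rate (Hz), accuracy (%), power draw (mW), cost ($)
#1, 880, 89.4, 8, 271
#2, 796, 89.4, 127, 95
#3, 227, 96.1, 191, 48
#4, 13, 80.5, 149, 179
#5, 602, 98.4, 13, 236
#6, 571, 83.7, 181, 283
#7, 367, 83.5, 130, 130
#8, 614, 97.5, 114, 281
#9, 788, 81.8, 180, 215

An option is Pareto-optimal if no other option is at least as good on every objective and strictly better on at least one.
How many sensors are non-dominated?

5

#1: not dominated (best sample rate).
#2: not dominated.
#3: not dominated (best cost).
#4: dominated by #2 (sample rate 796≥13, accuracy 89.4≥80.5, power draw 127≤149, cost 95≤179).
#5: not dominated (best accuracy).
#6: dominated by #1 (sample rate 880≥571, accuracy 89.4≥83.7, power draw 8≤181, cost 271≤283).
#7: dominated by #2 (sample rate 796≥367, accuracy 89.4≥83.5, power draw 127≤130, cost 95≤130).
#8: not dominated.
#9: dominated by #2 (sample rate 796≥788, accuracy 89.4≥81.8, power draw 127≤180, cost 95≤215).
Pareto-optimal: #1, #2, #3, #5, #8 → 5.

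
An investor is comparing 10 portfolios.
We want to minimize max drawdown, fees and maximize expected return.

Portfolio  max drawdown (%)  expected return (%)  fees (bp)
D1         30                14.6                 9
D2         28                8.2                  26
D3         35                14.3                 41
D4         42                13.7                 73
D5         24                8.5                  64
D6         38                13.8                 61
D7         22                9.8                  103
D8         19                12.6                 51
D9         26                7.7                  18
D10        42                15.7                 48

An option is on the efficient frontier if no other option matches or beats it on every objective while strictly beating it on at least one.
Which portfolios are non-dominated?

D1: not dominated (best fees).
D2: not dominated.
D3: dominated by D1 (max drawdown 30≤35, expected return 14.6≥14.3, fees 9≤41).
D4: dominated by D1 (max drawdown 30≤42, expected return 14.6≥13.7, fees 9≤73).
D5: dominated by D8 (max drawdown 19≤24, expected return 12.6≥8.5, fees 51≤64).
D6: dominated by D1 (max drawdown 30≤38, expected return 14.6≥13.8, fees 9≤61).
D7: dominated by D8 (max drawdown 19≤22, expected return 12.6≥9.8, fees 51≤103).
D8: not dominated (best max drawdown).
D9: not dominated.
D10: not dominated (best expected return).

D1, D2, D8, D9, D10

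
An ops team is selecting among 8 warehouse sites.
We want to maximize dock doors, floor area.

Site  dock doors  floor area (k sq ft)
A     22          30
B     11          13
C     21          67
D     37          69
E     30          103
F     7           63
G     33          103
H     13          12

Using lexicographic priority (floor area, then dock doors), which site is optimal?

First maximize floor area: best is 103, kept {E, G}.
Then maximize dock doors: best is 33, kept {G}.

G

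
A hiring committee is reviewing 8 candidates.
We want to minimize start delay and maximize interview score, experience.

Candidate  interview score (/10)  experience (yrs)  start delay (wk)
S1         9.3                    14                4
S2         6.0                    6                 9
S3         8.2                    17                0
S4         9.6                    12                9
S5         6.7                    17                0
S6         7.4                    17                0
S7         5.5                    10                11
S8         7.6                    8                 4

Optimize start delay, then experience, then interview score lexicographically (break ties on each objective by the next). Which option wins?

First minimize start delay: best is 0, kept {S3, S5, S6}.
Then maximize experience: best is 17, kept {S3, S5, S6}.
Then maximize interview score: best is 8.2, kept {S3}.

S3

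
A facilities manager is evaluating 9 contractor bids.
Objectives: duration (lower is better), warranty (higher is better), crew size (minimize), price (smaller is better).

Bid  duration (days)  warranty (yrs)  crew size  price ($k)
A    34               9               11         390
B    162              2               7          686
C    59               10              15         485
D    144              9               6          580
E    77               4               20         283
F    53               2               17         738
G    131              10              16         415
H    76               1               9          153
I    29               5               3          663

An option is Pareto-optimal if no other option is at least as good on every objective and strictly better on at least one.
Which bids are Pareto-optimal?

A: not dominated.
B: dominated by D (duration 144≤162, warranty 9≥2, crew size 6≤7, price 580≤686).
C: not dominated.
D: not dominated.
E: not dominated.
F: dominated by A (duration 34≤53, warranty 9≥2, crew size 11≤17, price 390≤738).
G: not dominated.
H: not dominated (best price).
I: not dominated (best duration).

A, C, D, E, G, H, I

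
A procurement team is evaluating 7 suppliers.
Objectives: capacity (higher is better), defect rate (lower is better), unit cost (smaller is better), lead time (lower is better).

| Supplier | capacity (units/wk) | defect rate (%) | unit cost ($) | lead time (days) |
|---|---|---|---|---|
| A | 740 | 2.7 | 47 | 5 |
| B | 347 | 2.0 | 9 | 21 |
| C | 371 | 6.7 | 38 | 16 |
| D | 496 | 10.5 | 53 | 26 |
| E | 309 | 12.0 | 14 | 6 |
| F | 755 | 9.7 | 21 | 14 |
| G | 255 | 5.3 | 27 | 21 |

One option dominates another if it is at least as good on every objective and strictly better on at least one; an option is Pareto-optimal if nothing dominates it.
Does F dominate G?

F vs G: F is worse on defect rate (9.7 vs 5.3), so it does not dominate G.

No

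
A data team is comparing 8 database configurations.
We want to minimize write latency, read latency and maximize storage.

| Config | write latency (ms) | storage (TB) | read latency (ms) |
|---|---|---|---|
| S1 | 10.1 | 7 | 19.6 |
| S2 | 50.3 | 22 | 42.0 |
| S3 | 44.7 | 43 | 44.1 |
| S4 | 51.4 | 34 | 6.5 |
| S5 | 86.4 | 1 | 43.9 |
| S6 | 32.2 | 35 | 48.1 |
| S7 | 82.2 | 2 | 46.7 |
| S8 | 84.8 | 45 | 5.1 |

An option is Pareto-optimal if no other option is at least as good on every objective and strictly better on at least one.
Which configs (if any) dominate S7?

S1, S2, S3, S4

S1: write latency 10.1≤82.2, storage 7≥2, read latency 19.6≤46.7 — dominates S7.
S2: write latency 50.3≤82.2, storage 22≥2, read latency 42.0≤46.7 — dominates S7.
S3: write latency 44.7≤82.2, storage 43≥2, read latency 44.1≤46.7 — dominates S7.
S4: write latency 51.4≤82.2, storage 34≥2, read latency 6.5≤46.7 — dominates S7.
Others (S5, S6, S8) are each worse than S7 on at least one objective.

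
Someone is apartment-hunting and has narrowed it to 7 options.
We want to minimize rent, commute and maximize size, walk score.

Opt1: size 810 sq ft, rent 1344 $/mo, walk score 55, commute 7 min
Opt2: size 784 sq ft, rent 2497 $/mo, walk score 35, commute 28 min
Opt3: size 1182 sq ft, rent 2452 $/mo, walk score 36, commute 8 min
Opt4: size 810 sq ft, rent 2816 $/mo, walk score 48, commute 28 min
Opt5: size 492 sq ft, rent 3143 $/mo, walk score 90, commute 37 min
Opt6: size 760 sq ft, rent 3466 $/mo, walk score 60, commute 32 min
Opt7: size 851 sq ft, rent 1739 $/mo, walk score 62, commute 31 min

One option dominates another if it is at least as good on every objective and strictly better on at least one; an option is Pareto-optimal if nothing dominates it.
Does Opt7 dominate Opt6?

Yes

Opt7 vs Opt6: size 851≥760, rent 1739≤3466, walk score 62≥60, commute 31≤32 — Opt7 is at least as good on every objective with at least one strict improvement.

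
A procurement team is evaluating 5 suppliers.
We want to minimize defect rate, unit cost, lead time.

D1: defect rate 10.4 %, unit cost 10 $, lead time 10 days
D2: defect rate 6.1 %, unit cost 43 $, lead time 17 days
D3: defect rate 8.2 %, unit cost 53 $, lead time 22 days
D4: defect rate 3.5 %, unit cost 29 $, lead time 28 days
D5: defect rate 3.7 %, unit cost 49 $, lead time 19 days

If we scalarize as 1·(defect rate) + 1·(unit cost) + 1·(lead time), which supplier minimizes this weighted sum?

D1

D1: 1·10.4 + 1·10 + 1·10 = 30.4
D2: 1·6.1 + 1·43 + 1·17 = 66.1
D3: 1·8.2 + 1·53 + 1·22 = 83.2
D4: 1·3.5 + 1·29 + 1·28 = 60.5
D5: 1·3.7 + 1·49 + 1·19 = 71.7
Lowest: D1 at 30.4.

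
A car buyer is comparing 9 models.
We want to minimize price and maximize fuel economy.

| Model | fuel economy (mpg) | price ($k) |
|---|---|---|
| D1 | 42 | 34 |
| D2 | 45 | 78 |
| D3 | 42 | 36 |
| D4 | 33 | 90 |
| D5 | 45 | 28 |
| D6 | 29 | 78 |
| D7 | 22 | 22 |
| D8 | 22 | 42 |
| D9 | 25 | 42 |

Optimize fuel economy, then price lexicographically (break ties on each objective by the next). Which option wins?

D5

First maximize fuel economy: best is 45, kept {D2, D5}.
Then minimize price: best is 28, kept {D5}.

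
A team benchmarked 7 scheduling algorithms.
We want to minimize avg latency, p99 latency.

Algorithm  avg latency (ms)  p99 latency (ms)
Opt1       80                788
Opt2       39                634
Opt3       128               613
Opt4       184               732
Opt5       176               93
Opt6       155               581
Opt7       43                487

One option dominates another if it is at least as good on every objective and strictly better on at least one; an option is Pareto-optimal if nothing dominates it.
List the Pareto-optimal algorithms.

Opt1: dominated by Opt2 (avg latency 39≤80, p99 latency 634≤788).
Opt2: not dominated (best avg latency).
Opt3: dominated by Opt7 (avg latency 43≤128, p99 latency 487≤613).
Opt4: dominated by Opt2 (avg latency 39≤184, p99 latency 634≤732).
Opt5: not dominated (best p99 latency).
Opt6: dominated by Opt7 (avg latency 43≤155, p99 latency 487≤581).
Opt7: not dominated.

Opt2, Opt5, Opt7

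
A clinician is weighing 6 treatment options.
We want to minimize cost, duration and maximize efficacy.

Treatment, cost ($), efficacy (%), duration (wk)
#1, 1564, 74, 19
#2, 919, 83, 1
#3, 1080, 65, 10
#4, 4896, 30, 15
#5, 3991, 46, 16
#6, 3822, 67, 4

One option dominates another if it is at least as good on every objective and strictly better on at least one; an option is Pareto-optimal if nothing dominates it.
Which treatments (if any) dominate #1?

#2

#2: cost 919≤1564, efficacy 83≥74, duration 1≤19 — dominates #1.
Others (#3, #4, #5, #6) are each worse than #1 on at least one objective.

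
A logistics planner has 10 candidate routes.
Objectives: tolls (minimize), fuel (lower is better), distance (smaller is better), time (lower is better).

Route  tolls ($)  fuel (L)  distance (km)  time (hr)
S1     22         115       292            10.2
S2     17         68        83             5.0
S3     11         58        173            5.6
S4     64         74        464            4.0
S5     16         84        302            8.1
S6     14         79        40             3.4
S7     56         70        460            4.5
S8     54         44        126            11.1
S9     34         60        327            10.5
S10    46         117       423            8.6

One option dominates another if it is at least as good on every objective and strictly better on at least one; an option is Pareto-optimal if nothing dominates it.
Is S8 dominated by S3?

S3 vs S8: S3 is worse on fuel (58 vs 44), so it does not dominate S8.

No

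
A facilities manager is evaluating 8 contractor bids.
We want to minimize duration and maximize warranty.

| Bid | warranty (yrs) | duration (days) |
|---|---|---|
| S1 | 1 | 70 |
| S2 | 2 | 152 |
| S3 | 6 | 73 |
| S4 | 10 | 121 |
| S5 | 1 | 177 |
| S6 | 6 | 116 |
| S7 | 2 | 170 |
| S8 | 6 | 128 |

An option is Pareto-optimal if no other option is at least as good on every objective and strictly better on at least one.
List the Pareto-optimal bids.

S1: not dominated (best duration).
S2: dominated by S3 (warranty 6≥2, duration 73≤152).
S3: not dominated.
S4: not dominated (best warranty).
S5: dominated by S1 (warranty 1≥1, duration 70≤177).
S6: dominated by S3 (warranty 6≥6, duration 73≤116).
S7: dominated by S2 (warranty 2≥2, duration 152≤170).
S8: dominated by S3 (warranty 6≥6, duration 73≤128).

S1, S3, S4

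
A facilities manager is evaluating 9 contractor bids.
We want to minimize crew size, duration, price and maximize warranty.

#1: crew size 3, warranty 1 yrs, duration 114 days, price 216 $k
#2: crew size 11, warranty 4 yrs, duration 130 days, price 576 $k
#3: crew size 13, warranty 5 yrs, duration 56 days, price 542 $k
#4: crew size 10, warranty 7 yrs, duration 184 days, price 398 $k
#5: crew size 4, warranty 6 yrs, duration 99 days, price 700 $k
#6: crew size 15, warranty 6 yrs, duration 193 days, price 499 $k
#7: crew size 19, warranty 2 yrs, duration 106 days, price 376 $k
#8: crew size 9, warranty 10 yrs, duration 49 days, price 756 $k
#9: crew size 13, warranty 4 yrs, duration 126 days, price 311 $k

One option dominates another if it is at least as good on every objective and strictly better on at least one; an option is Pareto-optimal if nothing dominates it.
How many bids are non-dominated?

8

#1: not dominated (best crew size).
#2: not dominated.
#3: not dominated.
#4: not dominated.
#5: not dominated.
#6: dominated by #4 (crew size 10≤15, warranty 7≥6, duration 184≤193, price 398≤499).
#7: not dominated.
#8: not dominated (best warranty).
#9: not dominated.
Pareto-optimal: #1, #2, #3, #4, #5, #7, #8, #9 → 8.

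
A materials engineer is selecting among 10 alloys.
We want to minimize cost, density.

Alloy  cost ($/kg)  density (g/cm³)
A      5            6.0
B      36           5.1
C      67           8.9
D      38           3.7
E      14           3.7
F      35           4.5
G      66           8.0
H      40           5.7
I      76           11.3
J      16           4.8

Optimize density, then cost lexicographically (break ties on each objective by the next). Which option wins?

First minimize density: best is 3.7, kept {D, E}.
Then minimize cost: best is 14, kept {E}.

E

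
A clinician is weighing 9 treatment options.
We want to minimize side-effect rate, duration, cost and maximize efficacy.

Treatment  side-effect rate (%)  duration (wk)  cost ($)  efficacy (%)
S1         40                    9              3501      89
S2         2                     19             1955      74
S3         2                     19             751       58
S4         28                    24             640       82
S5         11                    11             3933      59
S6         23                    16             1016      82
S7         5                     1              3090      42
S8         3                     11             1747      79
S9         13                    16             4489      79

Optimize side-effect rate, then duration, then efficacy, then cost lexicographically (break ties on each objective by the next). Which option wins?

First minimize side-effect rate: best is 2, kept {S2, S3}.
Then minimize duration: best is 19, kept {S2, S3}.
Then maximize efficacy: best is 74, kept {S2}.

S2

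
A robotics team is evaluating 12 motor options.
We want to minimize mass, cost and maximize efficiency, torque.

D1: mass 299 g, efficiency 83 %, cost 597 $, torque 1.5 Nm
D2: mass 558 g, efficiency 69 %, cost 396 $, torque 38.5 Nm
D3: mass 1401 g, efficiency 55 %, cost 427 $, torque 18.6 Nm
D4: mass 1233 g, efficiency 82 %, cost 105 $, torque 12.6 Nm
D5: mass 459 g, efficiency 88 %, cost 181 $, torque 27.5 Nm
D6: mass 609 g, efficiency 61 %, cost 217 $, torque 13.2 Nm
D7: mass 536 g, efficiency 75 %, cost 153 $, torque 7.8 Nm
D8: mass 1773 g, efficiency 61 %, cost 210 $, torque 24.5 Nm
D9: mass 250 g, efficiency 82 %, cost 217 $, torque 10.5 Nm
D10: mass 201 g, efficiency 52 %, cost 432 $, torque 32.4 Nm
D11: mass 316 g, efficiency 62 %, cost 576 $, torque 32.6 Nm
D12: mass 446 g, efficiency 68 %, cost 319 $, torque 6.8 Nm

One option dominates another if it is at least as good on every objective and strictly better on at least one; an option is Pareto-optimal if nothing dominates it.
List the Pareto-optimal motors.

D1: not dominated.
D2: not dominated (best torque).
D3: dominated by D2 (mass 558≤1401, efficiency 69≥55, cost 396≤427, torque 38.5≥18.6).
D4: not dominated (best cost).
D5: not dominated (best efficiency).
D6: dominated by D5 (mass 459≤609, efficiency 88≥61, cost 181≤217, torque 27.5≥13.2).
D7: not dominated.
D8: dominated by D5 (mass 459≤1773, efficiency 88≥61, cost 181≤210, torque 27.5≥24.5).
D9: not dominated.
D10: not dominated (best mass).
D11: not dominated.
D12: dominated by D9 (mass 250≤446, efficiency 82≥68, cost 217≤319, torque 10.5≥6.8).

D1, D2, D4, D5, D7, D9, D10, D11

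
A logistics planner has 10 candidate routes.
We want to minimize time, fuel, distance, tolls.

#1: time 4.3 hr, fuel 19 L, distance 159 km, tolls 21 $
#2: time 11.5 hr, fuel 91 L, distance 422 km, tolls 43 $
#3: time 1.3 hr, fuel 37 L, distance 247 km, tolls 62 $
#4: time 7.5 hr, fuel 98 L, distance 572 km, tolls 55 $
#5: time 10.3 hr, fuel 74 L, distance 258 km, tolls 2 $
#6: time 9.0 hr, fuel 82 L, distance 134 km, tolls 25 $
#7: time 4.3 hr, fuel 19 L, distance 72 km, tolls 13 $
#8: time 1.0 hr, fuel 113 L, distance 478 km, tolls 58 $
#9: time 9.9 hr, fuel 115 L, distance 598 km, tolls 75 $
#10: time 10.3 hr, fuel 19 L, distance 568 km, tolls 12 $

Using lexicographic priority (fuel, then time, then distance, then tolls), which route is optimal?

First minimize fuel: best is 19, kept {#1, #7, #10}.
Then minimize time: best is 4.3, kept {#1, #7}.
Then minimize distance: best is 72, kept {#7}.

#7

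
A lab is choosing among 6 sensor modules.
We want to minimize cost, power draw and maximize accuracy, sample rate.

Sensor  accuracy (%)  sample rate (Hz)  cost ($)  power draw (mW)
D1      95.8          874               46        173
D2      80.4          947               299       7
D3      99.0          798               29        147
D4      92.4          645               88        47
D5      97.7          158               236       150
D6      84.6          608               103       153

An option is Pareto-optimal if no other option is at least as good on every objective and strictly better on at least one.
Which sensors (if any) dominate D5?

D3: accuracy 99.0≥97.7, sample rate 798≥158, cost 29≤236, power draw 147≤150 — dominates D5.
Others (D1, D2, D4, D6) are each worse than D5 on at least one objective.

D3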